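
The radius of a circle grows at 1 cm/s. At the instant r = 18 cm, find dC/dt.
2π cm/s

C = 2πr
dC/dt = 2π · dr/dt = 2π · 1 = 2π cm/s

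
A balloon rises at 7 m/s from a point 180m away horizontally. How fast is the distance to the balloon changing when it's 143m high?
1001√52849/52849 ≈ 4.354 m/s

z² = 180² + y²
z = √(180² + 143²) = √52849
dz/dt = y/z · dy/dt = 143/√52849 · 7 = 1001√52849/52849 ≈ 4.354 m/s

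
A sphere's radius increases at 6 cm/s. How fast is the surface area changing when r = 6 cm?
288π cm²/s

S = 4πr²
dS/dt = dS/dr · dr/dt = 8πr · 6
At r = 6: dS/dt = 288π cm²/s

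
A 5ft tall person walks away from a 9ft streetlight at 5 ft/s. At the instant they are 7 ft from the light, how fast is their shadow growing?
25/4 ft/s

By similar triangles: 9/(x+s) = 5/s
Solving: s = 5x/4
ds/dt = 5/4 · dx/dt = 5/4 · 5 = 25/4 ft/s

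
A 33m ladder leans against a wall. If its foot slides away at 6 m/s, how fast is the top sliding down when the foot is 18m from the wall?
36√85/85 ≈ 3.905 m/s

x² + y² = 33²
2x·dx/dt + 2y·dy/dt = 0
dy/dt = -x/y · dx/dt = -18/(3√85) · 6 = -36√85/85 m/s
The top is descending at 36√85/85 ≈ 3.905 m/s.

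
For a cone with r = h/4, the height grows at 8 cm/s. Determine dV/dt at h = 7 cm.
49π/2 cm³/s

V = (1/3)π(h/4)²h = πh³/48
dV/dt = πh²/16 · 8
At h = 7: dV/dt = 49π/2 cm³/s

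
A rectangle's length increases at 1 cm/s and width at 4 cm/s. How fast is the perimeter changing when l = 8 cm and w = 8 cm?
10 cm/s

P = 2(l + w)
dP/dt = 2(dl/dt + dw/dt) = 2(1 + 4) = 10 cm/s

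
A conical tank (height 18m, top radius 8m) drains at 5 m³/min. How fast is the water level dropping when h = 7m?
405/(784π) ≈ 0.1644 m/min

r/h = 8/18, so r = (4/9)h
V = (1/3)πr²h = (1/3)π((4/9)h)²h = (16/243)πh³
dV/dh = (16/81)πh²
dh/dt = (dV/dt)/(dV/dh) = -5/((16/81)π·7²) = -405/(784π) m/min
The level is dropping at 405/(784π) ≈ 0.1644 m/min.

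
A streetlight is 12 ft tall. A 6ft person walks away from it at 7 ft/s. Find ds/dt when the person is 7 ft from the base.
7 ft/s

By similar triangles: 12/(x+s) = 6/s
Solving: s = 6x/6
ds/dt = 6/6 · dx/dt = 1 · 7 = 7 ft/s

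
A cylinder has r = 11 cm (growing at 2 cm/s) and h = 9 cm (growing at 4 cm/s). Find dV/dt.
880π cm³/s

V = πr²h
dV/dt = 2πrh·dr/dt + πr²·dh/dt
= 2π(11)(9)(2) + π(11)²(4)
= 880π cm³/s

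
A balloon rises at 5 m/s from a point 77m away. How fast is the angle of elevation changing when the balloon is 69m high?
0.036015 rad/s

tan(θ) = y/77
sec²(θ) · dθ/dt = (1/77) · dy/dt
dθ/dt = cos²(θ)/77 · 5 = 77/(77² + 69²) · 5
dθ/dt = 0.036015 rad/s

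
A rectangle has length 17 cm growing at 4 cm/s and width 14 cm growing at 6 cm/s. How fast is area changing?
158 cm²/s

A = lw
dA/dt = w·dl/dt + l·dw/dt = 14·4 + 17·6 = 158 cm²/s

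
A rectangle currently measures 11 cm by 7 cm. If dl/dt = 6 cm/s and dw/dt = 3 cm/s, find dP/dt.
18 cm/s

P = 2(l + w)
dP/dt = 2(dl/dt + dw/dt) = 2(6 + 3) = 18 cm/s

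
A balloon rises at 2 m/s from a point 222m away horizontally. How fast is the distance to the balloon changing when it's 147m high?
98√7877/7877 ≈ 1.104 m/s

z² = 222² + y²
z = √(222² + 147²) = 3√7877
dz/dt = y/z · dy/dt = 147/(3√7877) · 2 = 98√7877/7877 ≈ 1.104 m/s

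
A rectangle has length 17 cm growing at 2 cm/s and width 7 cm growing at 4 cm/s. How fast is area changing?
82 cm²/s

A = lw
dA/dt = w·dl/dt + l·dw/dt = 7·2 + 17·4 = 82 cm²/s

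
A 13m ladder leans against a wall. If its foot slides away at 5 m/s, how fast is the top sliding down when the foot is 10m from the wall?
50√69/69 ≈ 6.019 m/s

x² + y² = 13²
2x·dx/dt + 2y·dy/dt = 0
dy/dt = -x/y · dx/dt = -10/√69 · 5 = -50√69/69 m/s
The top is descending at 50√69/69 ≈ 6.019 m/s.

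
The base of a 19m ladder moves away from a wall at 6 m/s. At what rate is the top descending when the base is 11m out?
11√15/10 ≈ 4.26 m/s

x² + y² = 19²
2x·dx/dt + 2y·dy/dt = 0
dy/dt = -x/y · dx/dt = -11/(4√15) · 6 = -11√15/10 m/s
The top is descending at 11√15/10 ≈ 4.26 m/s.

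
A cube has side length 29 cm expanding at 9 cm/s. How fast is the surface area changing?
3132 cm²/s

A = 6s²
dA/dt = 12s · ds/dt = 12·29·9 = 3132 cm²/s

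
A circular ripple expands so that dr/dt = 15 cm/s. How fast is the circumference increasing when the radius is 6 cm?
30π cm/s

C = 2πr
dC/dt = 2π · dr/dt = 2π · 15 = 30π cm/s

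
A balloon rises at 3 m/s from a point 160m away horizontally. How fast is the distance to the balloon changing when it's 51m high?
153√28201/28201 ≈ 0.9111 m/s

z² = 160² + y²
z = √(160² + 51²) = √28201
dz/dt = y/z · dy/dt = 51/√28201 · 3 = 153√28201/28201 ≈ 0.9111 m/s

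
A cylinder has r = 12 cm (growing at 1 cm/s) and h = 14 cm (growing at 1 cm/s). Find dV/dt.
480π cm³/s

V = πr²h
dV/dt = 2πrh·dr/dt + πr²·dh/dt
= 2π(12)(14)(1) + π(12)²(1)
= 480π cm³/s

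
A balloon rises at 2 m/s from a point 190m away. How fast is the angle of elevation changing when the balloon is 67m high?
0.009362 rad/s

tan(θ) = y/190
sec²(θ) · dθ/dt = (1/190) · dy/dt
dθ/dt = cos²(θ)/190 · 2 = 190/(190² + 67²) · 2
dθ/dt = 0.009362 rad/s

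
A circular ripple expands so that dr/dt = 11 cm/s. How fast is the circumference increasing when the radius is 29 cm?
22π cm/s

C = 2πr
dC/dt = 2π · dr/dt = 2π · 11 = 22π cm/s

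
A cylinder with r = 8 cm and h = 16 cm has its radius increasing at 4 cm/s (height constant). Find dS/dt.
256π cm²/s

S = 2πrh + 2πr² (lateral + bases)
dS/dt = (2πh + 4πr)·dr/dt = (2π·16 + 4π·8)·4
= 256π cm²/s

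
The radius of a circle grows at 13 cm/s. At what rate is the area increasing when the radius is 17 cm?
442π cm²/s

A = πr²
dA/dt = 2πr · dr/dt = 2π(17)(13) = 442π cm²/s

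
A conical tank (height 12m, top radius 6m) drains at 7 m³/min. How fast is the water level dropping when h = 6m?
7/(9π) ≈ 0.2476 m/min

r/h = 6/12, so r = (1/2)h
V = (1/3)πr²h = (1/3)π((1/2)h)²h = (1/12)πh³
dV/dh = (1/4)πh²
dh/dt = (dV/dt)/(dV/dh) = -7/((1/4)π·6²) = -7/(9π) m/min
The level is dropping at 7/(9π) ≈ 0.2476 m/min.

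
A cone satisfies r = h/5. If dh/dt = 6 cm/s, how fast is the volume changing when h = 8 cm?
384π/25 cm³/s

V = (1/3)π(h/5)²h = πh³/75
dV/dt = πh²/25 · 6
At h = 8: dV/dt = 384π/25 cm³/s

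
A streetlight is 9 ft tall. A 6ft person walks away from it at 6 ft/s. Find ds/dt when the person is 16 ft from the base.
12 ft/s

By similar triangles: 9/(x+s) = 6/s
Solving: s = 6x/3
ds/dt = 6/3 · dx/dt = 2 · 6 = 12 ft/s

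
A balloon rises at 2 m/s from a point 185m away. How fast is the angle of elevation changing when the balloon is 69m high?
0.009491 rad/s

tan(θ) = y/185
sec²(θ) · dθ/dt = (1/185) · dy/dt
dθ/dt = cos²(θ)/185 · 2 = 185/(185² + 69²) · 2
dθ/dt = 0.009491 rad/s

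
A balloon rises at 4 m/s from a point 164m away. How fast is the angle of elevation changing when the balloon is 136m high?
0.014452 rad/s

tan(θ) = y/164
sec²(θ) · dθ/dt = (1/164) · dy/dt
dθ/dt = cos²(θ)/164 · 4 = 164/(164² + 136²) · 4
dθ/dt = 0.014452 rad/s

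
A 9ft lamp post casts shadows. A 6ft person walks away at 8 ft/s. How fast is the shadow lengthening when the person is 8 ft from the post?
16 ft/s

By similar triangles: 9/(x+s) = 6/s
Solving: s = 6x/3
ds/dt = 6/3 · dx/dt = 2 · 8 = 16 ft/s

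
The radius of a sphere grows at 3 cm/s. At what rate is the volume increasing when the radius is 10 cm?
1200π cm³/s

V = (4/3)πr³
dV/dt = dV/dr · dr/dt = 4πr² · 3
At r = 10: dV/dt = 1200π cm³/s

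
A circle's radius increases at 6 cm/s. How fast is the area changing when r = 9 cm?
108π cm²/s

A = πr²
dA/dt = 2πr · dr/dt = 2π(9)(6) = 108π cm²/s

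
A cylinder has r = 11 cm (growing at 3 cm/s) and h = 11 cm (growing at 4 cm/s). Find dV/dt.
1210π cm³/s

V = πr²h
dV/dt = 2πrh·dr/dt + πr²·dh/dt
= 2π(11)(11)(3) + π(11)²(4)
= 1210π cm³/s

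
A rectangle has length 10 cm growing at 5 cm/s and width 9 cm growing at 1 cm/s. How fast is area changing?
55 cm²/s

A = lw
dA/dt = w·dl/dt + l·dw/dt = 9·5 + 10·1 = 55 cm²/s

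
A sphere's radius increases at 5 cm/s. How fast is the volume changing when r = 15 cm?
4500π cm³/s

V = (4/3)πr³
dV/dt = dV/dr · dr/dt = 4πr² · 5
At r = 15: dV/dt = 4500π cm³/s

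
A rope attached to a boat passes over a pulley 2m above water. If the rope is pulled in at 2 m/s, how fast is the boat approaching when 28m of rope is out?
28√195/195 ≈ 2.005 m/s

rope² = x² + 2²
x = √(28² - 2²) = 2√195
dx/dt = (rope/x) · d(rope)/dt = (28/(2√195)) · (-2) = -28√195/195 m/s
The boat approaches at 28√195/195 ≈ 2.005 m/s.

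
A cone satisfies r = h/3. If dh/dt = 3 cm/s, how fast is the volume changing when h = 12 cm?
48π cm³/s

V = (1/3)π(h/3)²h = πh³/27
dV/dt = πh²/9 · 3
At h = 12: dV/dt = 48π cm³/s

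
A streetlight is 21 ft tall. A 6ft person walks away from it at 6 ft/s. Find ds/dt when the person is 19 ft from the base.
12/5 ft/s

By similar triangles: 21/(x+s) = 6/s
Solving: s = 6x/15
ds/dt = 6/15 · dx/dt = 2/5 · 6 = 12/5 ft/s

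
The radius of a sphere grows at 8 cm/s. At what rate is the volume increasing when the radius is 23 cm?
16928π cm³/s

V = (4/3)πr³
dV/dt = dV/dr · dr/dt = 4πr² · 8
At r = 23: dV/dt = 16928π cm³/s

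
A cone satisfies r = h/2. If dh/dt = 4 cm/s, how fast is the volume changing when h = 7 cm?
49π cm³/s

V = (1/3)π(h/2)²h = πh³/12
dV/dt = πh²/4 · 4
At h = 7: dV/dt = 49π cm³/s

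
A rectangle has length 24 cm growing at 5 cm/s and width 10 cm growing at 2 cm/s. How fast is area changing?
98 cm²/s

A = lw
dA/dt = w·dl/dt + l·dw/dt = 10·5 + 24·2 = 98 cm²/s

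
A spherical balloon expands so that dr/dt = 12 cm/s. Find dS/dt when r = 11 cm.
1056π cm²/s

S = 4πr²
dS/dt = dS/dr · dr/dt = 8πr · 12
At r = 11: dS/dt = 1056π cm²/s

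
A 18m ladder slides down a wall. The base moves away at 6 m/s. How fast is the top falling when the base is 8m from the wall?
24√65/65 ≈ 2.977 m/s

x² + y² = 18²
2x·dx/dt + 2y·dy/dt = 0
dy/dt = -x/y · dx/dt = -8/(2√65) · 6 = -24√65/65 m/s
The top is descending at 24√65/65 ≈ 2.977 m/s.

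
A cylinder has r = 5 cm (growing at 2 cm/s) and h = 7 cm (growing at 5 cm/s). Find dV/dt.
265π cm³/s

V = πr²h
dV/dt = 2πrh·dr/dt + πr²·dh/dt
= 2π(5)(7)(2) + π(5)²(5)
= 265π cm³/s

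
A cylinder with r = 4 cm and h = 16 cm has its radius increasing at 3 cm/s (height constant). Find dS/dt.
144π cm²/s

S = 2πrh + 2πr² (lateral + bases)
dS/dt = (2πh + 4πr)·dr/dt = (2π·16 + 4π·4)·3
= 144π cm²/s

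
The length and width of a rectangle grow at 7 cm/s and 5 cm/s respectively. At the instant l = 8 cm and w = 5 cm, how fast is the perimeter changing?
24 cm/s

P = 2(l + w)
dP/dt = 2(dl/dt + dw/dt) = 2(7 + 5) = 24 cm/s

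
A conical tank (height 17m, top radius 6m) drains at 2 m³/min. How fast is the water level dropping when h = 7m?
289/(882π) ≈ 0.1043 m/min

r/h = 6/17, so r = (6/17)h
V = (1/3)πr²h = (1/3)π((6/17)h)²h = (12/289)πh³
dV/dh = (36/289)πh²
dh/dt = (dV/dt)/(dV/dh) = -2/((36/289)π·7²) = -289/(882π) m/min
The level is dropping at 289/(882π) ≈ 0.1043 m/min.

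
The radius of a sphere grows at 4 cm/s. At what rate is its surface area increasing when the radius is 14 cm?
448π cm²/s

S = 4πr²
dS/dt = dS/dr · dr/dt = 8πr · 4
At r = 14: dS/dt = 448π cm²/s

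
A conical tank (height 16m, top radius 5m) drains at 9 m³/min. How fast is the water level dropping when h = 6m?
64/(25π) ≈ 0.8149 m/min

r/h = 5/16, so r = (5/16)h
V = (1/3)πr²h = (1/3)π((5/16)h)²h = (25/768)πh³
dV/dh = (25/256)πh²
dh/dt = (dV/dt)/(dV/dh) = -9/((25/256)π·6²) = -64/(25π) m/min
The level is dropping at 64/(25π) ≈ 0.8149 m/min.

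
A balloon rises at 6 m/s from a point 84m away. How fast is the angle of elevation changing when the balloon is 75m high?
0.039744 rad/s

tan(θ) = y/84
sec²(θ) · dθ/dt = (1/84) · dy/dt
dθ/dt = cos²(θ)/84 · 6 = 84/(84² + 75²) · 6
dθ/dt = 0.039744 rad/s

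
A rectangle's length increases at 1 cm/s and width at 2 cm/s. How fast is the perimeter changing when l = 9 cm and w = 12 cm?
6 cm/s

P = 2(l + w)
dP/dt = 2(dl/dt + dw/dt) = 2(1 + 2) = 6 cm/s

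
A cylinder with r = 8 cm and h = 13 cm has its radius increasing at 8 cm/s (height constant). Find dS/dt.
464π cm²/s

S = 2πrh + 2πr² (lateral + bases)
dS/dt = (2πh + 4πr)·dr/dt = (2π·13 + 4π·8)·8
= 464π cm²/s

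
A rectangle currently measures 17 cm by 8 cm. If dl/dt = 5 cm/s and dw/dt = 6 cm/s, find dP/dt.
22 cm/s

P = 2(l + w)
dP/dt = 2(dl/dt + dw/dt) = 2(5 + 6) = 22 cm/s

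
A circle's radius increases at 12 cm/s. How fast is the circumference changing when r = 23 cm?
24π cm/s

C = 2πr
dC/dt = 2π · dr/dt = 2π · 12 = 24π cm/s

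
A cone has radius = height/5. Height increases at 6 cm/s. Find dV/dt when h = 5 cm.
6π cm³/s

V = (1/3)π(h/5)²h = πh³/75
dV/dt = πh²/25 · 6
At h = 5: dV/dt = 6π cm³/s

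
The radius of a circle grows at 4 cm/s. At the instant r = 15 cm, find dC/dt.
8π cm/s

C = 2πr
dC/dt = 2π · dr/dt = 2π · 4 = 8π cm/s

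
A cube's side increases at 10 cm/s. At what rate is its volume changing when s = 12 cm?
4320 cm³/s

V = s³
dV/dt = 3s² · ds/dt = 3·12²·10 = 4320 cm³/s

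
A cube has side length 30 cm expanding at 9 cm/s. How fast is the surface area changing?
3240 cm²/s

A = 6s²
dA/dt = 12s · ds/dt = 12·30·9 = 3240 cm²/s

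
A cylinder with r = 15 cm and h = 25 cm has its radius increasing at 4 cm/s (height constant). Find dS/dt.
440π cm²/s

S = 2πrh + 2πr² (lateral + bases)
dS/dt = (2πh + 4πr)·dr/dt = (2π·25 + 4π·15)·4
= 440π cm²/s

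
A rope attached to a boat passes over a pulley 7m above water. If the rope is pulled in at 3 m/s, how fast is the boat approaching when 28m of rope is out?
4√15/5 ≈ 3.098 m/s

rope² = x² + 7²
x = √(28² - 7²) = 7√15
dx/dt = (rope/x) · d(rope)/dt = (28/(7√15)) · (-3) = -4√15/5 m/s
The boat approaches at 4√15/5 ≈ 3.098 m/s.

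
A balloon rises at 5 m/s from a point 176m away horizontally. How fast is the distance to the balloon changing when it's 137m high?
137√49745/9949 ≈ 3.071 m/s

z² = 176² + y²
z = √(176² + 137²) = √49745
dz/dt = y/z · dy/dt = 137/√49745 · 5 = 137√49745/9949 ≈ 3.071 m/s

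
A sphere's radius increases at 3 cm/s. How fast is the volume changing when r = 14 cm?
2352π cm³/s

V = (4/3)πr³
dV/dt = dV/dr · dr/dt = 4πr² · 3
At r = 14: dV/dt = 2352π cm³/s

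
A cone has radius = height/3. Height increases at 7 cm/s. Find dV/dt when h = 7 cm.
343π/9 cm³/s

V = (1/3)π(h/3)²h = πh³/27
dV/dt = πh²/9 · 7
At h = 7: dV/dt = 343π/9 cm³/s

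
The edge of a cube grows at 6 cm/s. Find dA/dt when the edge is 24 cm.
1728 cm²/s

A = 6s²
dA/dt = 12s · ds/dt = 12·24·6 = 1728 cm²/s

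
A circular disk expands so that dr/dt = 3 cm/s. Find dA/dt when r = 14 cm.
84π cm²/s

A = πr²
dA/dt = 2πr · dr/dt = 2π(14)(3) = 84π cm²/s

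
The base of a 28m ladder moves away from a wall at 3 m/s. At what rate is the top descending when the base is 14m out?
√3 ≈ 1.732 m/s

x² + y² = 28²
2x·dx/dt + 2y·dy/dt = 0
dy/dt = -x/y · dx/dt = -14/(14√3) · 3 = -√3 m/s
The top is descending at √3 ≈ 1.732 m/s.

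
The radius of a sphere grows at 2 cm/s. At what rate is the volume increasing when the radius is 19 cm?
2888π cm³/s

V = (4/3)πr³
dV/dt = dV/dr · dr/dt = 4πr² · 2
At r = 19: dV/dt = 2888π cm³/s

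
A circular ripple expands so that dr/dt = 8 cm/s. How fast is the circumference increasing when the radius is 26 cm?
16π cm/s

C = 2πr
dC/dt = 2π · dr/dt = 2π · 8 = 16π cm/s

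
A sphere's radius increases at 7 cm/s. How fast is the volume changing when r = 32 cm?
28672π cm³/s

V = (4/3)πr³
dV/dt = dV/dr · dr/dt = 4πr² · 7
At r = 32: dV/dt = 28672π cm³/s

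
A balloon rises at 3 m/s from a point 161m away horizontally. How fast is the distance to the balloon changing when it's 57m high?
171√29170/29170 ≈ 1.001 m/s

z² = 161² + y²
z = √(161² + 57²) = √29170
dz/dt = y/z · dy/dt = 57/√29170 · 3 = 171√29170/29170 ≈ 1.001 m/s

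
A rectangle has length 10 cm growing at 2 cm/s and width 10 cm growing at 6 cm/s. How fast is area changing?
80 cm²/s

A = lw
dA/dt = w·dl/dt + l·dw/dt = 10·2 + 10·6 = 80 cm²/s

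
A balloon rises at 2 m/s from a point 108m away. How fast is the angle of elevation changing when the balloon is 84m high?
0.011538 rad/s

tan(θ) = y/108
sec²(θ) · dθ/dt = (1/108) · dy/dt
dθ/dt = cos²(θ)/108 · 2 = 108/(108² + 84²) · 2
dθ/dt = 0.011538 rad/s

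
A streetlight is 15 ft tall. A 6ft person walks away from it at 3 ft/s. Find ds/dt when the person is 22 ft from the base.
2 ft/s

By similar triangles: 15/(x+s) = 6/s
Solving: s = 6x/9
ds/dt = 6/9 · dx/dt = 2/3 · 3 = 2 ft/s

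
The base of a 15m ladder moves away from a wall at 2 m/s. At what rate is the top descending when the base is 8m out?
16√161/161 ≈ 1.261 m/s

x² + y² = 15²
2x·dx/dt + 2y·dy/dt = 0
dy/dt = -x/y · dx/dt = -8/√161 · 2 = -16√161/161 m/s
The top is descending at 16√161/161 ≈ 1.261 m/s.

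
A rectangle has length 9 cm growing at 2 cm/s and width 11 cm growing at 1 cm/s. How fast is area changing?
31 cm²/s

A = lw
dA/dt = w·dl/dt + l·dw/dt = 11·2 + 9·1 = 31 cm²/s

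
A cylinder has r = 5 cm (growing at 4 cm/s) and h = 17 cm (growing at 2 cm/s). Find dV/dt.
730π cm³/s

V = πr²h
dV/dt = 2πrh·dr/dt + πr²·dh/dt
= 2π(5)(17)(4) + π(5)²(2)
= 730π cm³/s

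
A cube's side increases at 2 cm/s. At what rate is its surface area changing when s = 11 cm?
264 cm²/s

A = 6s²
dA/dt = 12s · ds/dt = 12·11·2 = 264 cm²/s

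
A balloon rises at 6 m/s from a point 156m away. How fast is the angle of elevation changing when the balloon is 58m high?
0.033791 rad/s

tan(θ) = y/156
sec²(θ) · dθ/dt = (1/156) · dy/dt
dθ/dt = cos²(θ)/156 · 6 = 156/(156² + 58²) · 6
dθ/dt = 0.033791 rad/s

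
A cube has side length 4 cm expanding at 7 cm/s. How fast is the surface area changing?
336 cm²/s

A = 6s²
dA/dt = 12s · ds/dt = 12·4·7 = 336 cm²/s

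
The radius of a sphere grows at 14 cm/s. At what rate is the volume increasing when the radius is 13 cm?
9464π cm³/s

V = (4/3)πr³
dV/dt = dV/dr · dr/dt = 4πr² · 14
At r = 13: dV/dt = 9464π cm³/s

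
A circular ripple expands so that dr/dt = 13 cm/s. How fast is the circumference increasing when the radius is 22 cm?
26π cm/s

C = 2πr
dC/dt = 2π · dr/dt = 2π · 13 = 26π cm/s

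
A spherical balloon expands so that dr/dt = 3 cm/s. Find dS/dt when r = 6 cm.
144π cm²/s

S = 4πr²
dS/dt = dS/dr · dr/dt = 8πr · 3
At r = 6: dS/dt = 144π cm²/s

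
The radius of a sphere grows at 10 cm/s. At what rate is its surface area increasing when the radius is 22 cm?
1760π cm²/s

S = 4πr²
dS/dt = dS/dr · dr/dt = 8πr · 10
At r = 22: dS/dt = 1760π cm²/s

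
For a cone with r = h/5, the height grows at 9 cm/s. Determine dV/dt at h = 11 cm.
1089π/25 cm³/s

V = (1/3)π(h/5)²h = πh³/75
dV/dt = πh²/25 · 9
At h = 11: dV/dt = 1089π/25 cm³/s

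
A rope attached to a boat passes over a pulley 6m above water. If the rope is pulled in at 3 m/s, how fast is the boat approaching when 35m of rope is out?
105√1189/1189 ≈ 3.045 m/s

rope² = x² + 6²
x = √(35² - 6²) = √1189
dx/dt = (rope/x) · d(rope)/dt = (35/√1189) · (-3) = -105√1189/1189 m/s
The boat approaches at 105√1189/1189 ≈ 3.045 m/s.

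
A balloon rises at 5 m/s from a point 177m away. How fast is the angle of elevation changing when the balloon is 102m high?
0.021206 rad/s

tan(θ) = y/177
sec²(θ) · dθ/dt = (1/177) · dy/dt
dθ/dt = cos²(θ)/177 · 5 = 177/(177² + 102²) · 5
dθ/dt = 0.021206 rad/s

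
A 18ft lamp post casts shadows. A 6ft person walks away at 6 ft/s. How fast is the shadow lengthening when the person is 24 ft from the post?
3 ft/s

By similar triangles: 18/(x+s) = 6/s
Solving: s = 6x/12
ds/dt = 6/12 · dx/dt = 1/2 · 6 = 3 ft/s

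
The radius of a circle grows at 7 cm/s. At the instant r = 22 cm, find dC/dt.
14π cm/s

C = 2πr
dC/dt = 2π · dr/dt = 2π · 7 = 14π cm/s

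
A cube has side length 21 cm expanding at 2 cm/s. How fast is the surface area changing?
504 cm²/s

A = 6s²
dA/dt = 12s · ds/dt = 12·21·2 = 504 cm²/s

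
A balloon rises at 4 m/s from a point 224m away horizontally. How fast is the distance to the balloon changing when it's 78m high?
156√14065/14065 ≈ 1.315 m/s

z² = 224² + y²
z = √(224² + 78²) = 2√14065
dz/dt = y/z · dy/dt = 78/(2√14065) · 4 = 156√14065/14065 ≈ 1.315 m/s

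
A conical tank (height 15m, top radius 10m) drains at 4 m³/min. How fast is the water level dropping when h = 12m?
1/(16π) ≈ 0.01989 m/min

r/h = 10/15, so r = (2/3)h
V = (1/3)πr²h = (1/3)π((2/3)h)²h = (4/27)πh³
dV/dh = (4/9)πh²
dh/dt = (dV/dt)/(dV/dh) = -4/((4/9)π·12²) = -1/(16π) m/min
The level is dropping at 1/(16π) ≈ 0.01989 m/min.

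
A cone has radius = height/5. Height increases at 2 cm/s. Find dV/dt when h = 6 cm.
72π/25 cm³/s

V = (1/3)π(h/5)²h = πh³/75
dV/dt = πh²/25 · 2
At h = 6: dV/dt = 72π/25 cm³/s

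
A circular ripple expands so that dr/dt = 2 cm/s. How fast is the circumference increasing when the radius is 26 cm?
4π cm/s

C = 2πr
dC/dt = 2π · dr/dt = 2π · 2 = 4π cm/s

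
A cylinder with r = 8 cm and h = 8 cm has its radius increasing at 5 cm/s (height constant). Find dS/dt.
240π cm²/s

S = 2πrh + 2πr² (lateral + bases)
dS/dt = (2πh + 4πr)·dr/dt = (2π·8 + 4π·8)·5
= 240π cm²/s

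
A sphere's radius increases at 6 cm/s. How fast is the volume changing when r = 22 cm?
11616π cm³/s

V = (4/3)πr³
dV/dt = dV/dr · dr/dt = 4πr² · 6
At r = 22: dV/dt = 11616π cm³/s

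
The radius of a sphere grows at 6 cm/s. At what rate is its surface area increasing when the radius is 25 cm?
1200π cm²/s

S = 4πr²
dS/dt = dS/dr · dr/dt = 8πr · 6
At r = 25: dS/dt = 1200π cm²/s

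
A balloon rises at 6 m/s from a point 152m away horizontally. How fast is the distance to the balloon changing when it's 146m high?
438√11105/11105 ≈ 4.156 m/s

z² = 152² + y²
z = √(152² + 146²) = 2√11105
dz/dt = y/z · dy/dt = 146/(2√11105) · 6 = 438√11105/11105 ≈ 4.156 m/s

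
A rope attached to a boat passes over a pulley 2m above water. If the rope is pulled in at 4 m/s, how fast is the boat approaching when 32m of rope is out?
64√255/255 ≈ 4.008 m/s

rope² = x² + 2²
x = √(32² - 2²) = 2√255
dx/dt = (rope/x) · d(rope)/dt = (32/(2√255)) · (-4) = -64√255/255 m/s
The boat approaches at 64√255/255 ≈ 4.008 m/s.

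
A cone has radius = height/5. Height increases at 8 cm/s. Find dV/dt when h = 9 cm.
648π/25 cm³/s

V = (1/3)π(h/5)²h = πh³/75
dV/dt = πh²/25 · 8
At h = 9: dV/dt = 648π/25 cm³/s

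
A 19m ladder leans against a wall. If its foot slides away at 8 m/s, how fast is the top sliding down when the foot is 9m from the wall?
18√70/35 ≈ 4.303 m/s

x² + y² = 19²
2x·dx/dt + 2y·dy/dt = 0
dy/dt = -x/y · dx/dt = -9/(2√70) · 8 = -18√70/35 m/s
The top is descending at 18√70/35 ≈ 4.303 m/s.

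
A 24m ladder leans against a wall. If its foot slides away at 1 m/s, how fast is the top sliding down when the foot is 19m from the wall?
19√215/215 ≈ 1.296 m/s

x² + y² = 24²
2x·dx/dt + 2y·dy/dt = 0
dy/dt = -x/y · dx/dt = -19/√215 · 1 = -19√215/215 m/s
The top is descending at 19√215/215 ≈ 1.296 m/s.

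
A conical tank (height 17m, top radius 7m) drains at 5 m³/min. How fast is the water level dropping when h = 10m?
289/(980π) ≈ 0.09387 m/min

r/h = 7/17, so r = (7/17)h
V = (1/3)πr²h = (1/3)π((7/17)h)²h = (49/867)πh³
dV/dh = (49/289)πh²
dh/dt = (dV/dt)/(dV/dh) = -5/((49/289)π·10²) = -289/(980π) m/min
The level is dropping at 289/(980π) ≈ 0.09387 m/min.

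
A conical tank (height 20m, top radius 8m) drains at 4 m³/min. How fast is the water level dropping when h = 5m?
1/π ≈ 0.3183 m/min

r/h = 8/20, so r = (2/5)h
V = (1/3)πr²h = (1/3)π((2/5)h)²h = (4/75)πh³
dV/dh = (4/25)πh²
dh/dt = (dV/dt)/(dV/dh) = -4/((4/25)π·5²) = -1/π m/min
The level is dropping at 1/π ≈ 0.3183 m/min.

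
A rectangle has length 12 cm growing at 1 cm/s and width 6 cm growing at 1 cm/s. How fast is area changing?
18 cm²/s

A = lw
dA/dt = w·dl/dt + l·dw/dt = 6·1 + 12·1 = 18 cm²/s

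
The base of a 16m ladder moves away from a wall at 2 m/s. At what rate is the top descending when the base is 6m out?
6√55/55 ≈ 0.809 m/s

x² + y² = 16²
2x·dx/dt + 2y·dy/dt = 0
dy/dt = -x/y · dx/dt = -6/(2√55) · 2 = -6√55/55 m/s
The top is descending at 6√55/55 ≈ 0.809 m/s.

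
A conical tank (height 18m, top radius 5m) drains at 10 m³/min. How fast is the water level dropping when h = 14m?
162/(245π) ≈ 0.2105 m/min

r/h = 5/18, so r = (5/18)h
V = (1/3)πr²h = (1/3)π((5/18)h)²h = (25/972)πh³
dV/dh = (25/324)πh²
dh/dt = (dV/dt)/(dV/dh) = -10/((25/324)π·14²) = -162/(245π) m/min
The level is dropping at 162/(245π) ≈ 0.2105 m/min.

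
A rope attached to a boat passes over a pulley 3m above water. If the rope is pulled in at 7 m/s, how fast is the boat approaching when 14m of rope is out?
98√187/187 ≈ 7.166 m/s

rope² = x² + 3²
x = √(14² - 3²) = √187
dx/dt = (rope/x) · d(rope)/dt = (14/√187) · (-7) = -98√187/187 m/s
The boat approaches at 98√187/187 ≈ 7.166 m/s.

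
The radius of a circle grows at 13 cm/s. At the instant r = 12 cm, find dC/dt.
26π cm/s

C = 2πr
dC/dt = 2π · dr/dt = 2π · 13 = 26π cm/s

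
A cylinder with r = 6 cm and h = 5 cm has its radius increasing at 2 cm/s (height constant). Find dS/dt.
68π cm²/s

S = 2πrh + 2πr² (lateral + bases)
dS/dt = (2πh + 4πr)·dr/dt = (2π·5 + 4π·6)·2
= 68π cm²/s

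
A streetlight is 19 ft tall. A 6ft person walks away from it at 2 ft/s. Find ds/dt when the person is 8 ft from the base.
12/13 ft/s

By similar triangles: 19/(x+s) = 6/s
Solving: s = 6x/13
ds/dt = 6/13 · dx/dt = 6/13 · 2 = 12/13 ft/s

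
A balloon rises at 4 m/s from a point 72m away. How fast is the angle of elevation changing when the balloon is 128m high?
0.013353 rad/s

tan(θ) = y/72
sec²(θ) · dθ/dt = (1/72) · dy/dt
dθ/dt = cos²(θ)/72 · 4 = 72/(72² + 128²) · 4
dθ/dt = 0.013353 rad/s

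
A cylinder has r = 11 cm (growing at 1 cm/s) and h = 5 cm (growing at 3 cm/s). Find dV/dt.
473π cm³/s

V = πr²h
dV/dt = 2πrh·dr/dt + πr²·dh/dt
= 2π(11)(5)(1) + π(11)²(3)
= 473π cm³/s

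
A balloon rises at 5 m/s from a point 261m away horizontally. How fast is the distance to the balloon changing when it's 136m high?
680√86617/86617 ≈ 2.311 m/s

z² = 261² + y²
z = √(261² + 136²) = √86617
dz/dt = y/z · dy/dt = 136/√86617 · 5 = 680√86617/86617 ≈ 2.311 m/s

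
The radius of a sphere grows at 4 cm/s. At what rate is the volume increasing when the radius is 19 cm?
5776π cm³/s

V = (4/3)πr³
dV/dt = dV/dr · dr/dt = 4πr² · 4
At r = 19: dV/dt = 5776π cm³/s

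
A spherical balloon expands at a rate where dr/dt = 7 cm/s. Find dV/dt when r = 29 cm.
23548π cm³/s

V = (4/3)πr³
dV/dt = dV/dr · dr/dt = 4πr² · 7
At r = 29: dV/dt = 23548π cm³/s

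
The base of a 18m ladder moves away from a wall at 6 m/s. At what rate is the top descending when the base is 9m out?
2√3 ≈ 3.464 m/s

x² + y² = 18²
2x·dx/dt + 2y·dy/dt = 0
dy/dt = -x/y · dx/dt = -9/(9√3) · 6 = -2√3 m/s
The top is descending at 2√3 ≈ 3.464 m/s.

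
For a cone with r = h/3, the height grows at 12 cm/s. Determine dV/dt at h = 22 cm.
1936π/3 cm³/s

V = (1/3)π(h/3)²h = πh³/27
dV/dt = πh²/9 · 12
At h = 22: dV/dt = 1936π/3 cm³/s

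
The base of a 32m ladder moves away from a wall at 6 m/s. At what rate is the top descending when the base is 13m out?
26√95/95 ≈ 2.668 m/s

x² + y² = 32²
2x·dx/dt + 2y·dy/dt = 0
dy/dt = -x/y · dx/dt = -13/(3√95) · 6 = -26√95/95 m/s
The top is descending at 26√95/95 ≈ 2.668 m/s.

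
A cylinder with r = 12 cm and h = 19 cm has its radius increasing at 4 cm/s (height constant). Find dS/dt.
344π cm²/s

S = 2πrh + 2πr² (lateral + bases)
dS/dt = (2πh + 4πr)·dr/dt = (2π·19 + 4π·12)·4
= 344π cm²/s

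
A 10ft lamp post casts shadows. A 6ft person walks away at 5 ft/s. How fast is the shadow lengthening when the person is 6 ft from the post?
15/2 ft/s

By similar triangles: 10/(x+s) = 6/s
Solving: s = 6x/4
ds/dt = 6/4 · dx/dt = 3/2 · 5 = 15/2 ft/s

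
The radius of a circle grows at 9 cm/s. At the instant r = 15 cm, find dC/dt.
18π cm/s

C = 2πr
dC/dt = 2π · dr/dt = 2π · 9 = 18π cm/s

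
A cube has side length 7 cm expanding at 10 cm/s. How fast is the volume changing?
1470 cm³/s

V = s³
dV/dt = 3s² · ds/dt = 3·7²·10 = 1470 cm³/s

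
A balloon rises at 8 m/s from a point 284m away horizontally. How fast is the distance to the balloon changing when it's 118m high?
472√23645/23645 ≈ 3.07 m/s

z² = 284² + y²
z = √(284² + 118²) = 2√23645
dz/dt = y/z · dy/dt = 118/(2√23645) · 8 = 472√23645/23645 ≈ 3.07 m/s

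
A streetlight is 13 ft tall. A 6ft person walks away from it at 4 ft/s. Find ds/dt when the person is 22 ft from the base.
24/7 ft/s

By similar triangles: 13/(x+s) = 6/s
Solving: s = 6x/7
ds/dt = 6/7 · dx/dt = 6/7 · 4 = 24/7 ft/s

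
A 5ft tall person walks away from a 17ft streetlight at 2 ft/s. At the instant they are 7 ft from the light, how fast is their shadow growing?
5/6 ft/s

By similar triangles: 17/(x+s) = 5/s
Solving: s = 5x/12
ds/dt = 5/12 · dx/dt = 5/12 · 2 = 5/6 ft/s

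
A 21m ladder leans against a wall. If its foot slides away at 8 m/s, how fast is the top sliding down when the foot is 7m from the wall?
2√2 ≈ 2.828 m/s

x² + y² = 21²
2x·dx/dt + 2y·dy/dt = 0
dy/dt = -x/y · dx/dt = -7/(14√2) · 8 = -2√2 m/s
The top is descending at 2√2 ≈ 2.828 m/s.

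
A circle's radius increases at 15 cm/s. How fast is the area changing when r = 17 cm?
510π cm²/s

A = πr²
dA/dt = 2πr · dr/dt = 2π(17)(15) = 510π cm²/s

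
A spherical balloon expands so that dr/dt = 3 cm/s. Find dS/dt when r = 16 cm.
384π cm²/s

S = 4πr²
dS/dt = dS/dr · dr/dt = 8πr · 3
At r = 16: dS/dt = 384π cm²/s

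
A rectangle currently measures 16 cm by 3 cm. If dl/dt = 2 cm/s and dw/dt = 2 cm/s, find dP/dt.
8 cm/s

P = 2(l + w)
dP/dt = 2(dl/dt + dw/dt) = 2(2 + 2) = 8 cm/s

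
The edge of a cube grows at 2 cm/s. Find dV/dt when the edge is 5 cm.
150 cm³/s

V = s³
dV/dt = 3s² · ds/dt = 3·5²·2 = 150 cm³/s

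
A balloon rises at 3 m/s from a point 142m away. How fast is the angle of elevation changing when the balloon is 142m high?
0.010563 rad/s

tan(θ) = y/142
sec²(θ) · dθ/dt = (1/142) · dy/dt
dθ/dt = cos²(θ)/142 · 3 = 142/(142² + 142²) · 3
dθ/dt = 0.010563 rad/s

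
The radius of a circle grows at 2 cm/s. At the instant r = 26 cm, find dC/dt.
4π cm/s

C = 2πr
dC/dt = 2π · dr/dt = 2π · 2 = 4π cm/s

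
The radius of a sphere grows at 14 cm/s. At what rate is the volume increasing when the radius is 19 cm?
20216π cm³/s

V = (4/3)πr³
dV/dt = dV/dr · dr/dt = 4πr² · 14
At r = 19: dV/dt = 20216π cm³/s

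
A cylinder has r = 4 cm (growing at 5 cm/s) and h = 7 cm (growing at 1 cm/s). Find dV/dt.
296π cm³/s

V = πr²h
dV/dt = 2πrh·dr/dt + πr²·dh/dt
= 2π(4)(7)(5) + π(4)²(1)
= 296π cm³/s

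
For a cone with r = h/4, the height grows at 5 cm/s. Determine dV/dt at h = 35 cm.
6125π/16 cm³/s

V = (1/3)π(h/4)²h = πh³/48
dV/dt = πh²/16 · 5
At h = 35: dV/dt = 6125π/16 cm³/s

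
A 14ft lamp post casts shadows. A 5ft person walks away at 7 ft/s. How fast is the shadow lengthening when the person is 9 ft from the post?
35/9 ft/s

By similar triangles: 14/(x+s) = 5/s
Solving: s = 5x/9
ds/dt = 5/9 · dx/dt = 5/9 · 7 = 35/9 ft/s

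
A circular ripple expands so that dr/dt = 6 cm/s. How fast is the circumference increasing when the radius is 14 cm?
12π cm/s

C = 2πr
dC/dt = 2π · dr/dt = 2π · 6 = 12π cm/s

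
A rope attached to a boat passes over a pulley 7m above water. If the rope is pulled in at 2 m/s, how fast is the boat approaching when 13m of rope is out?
13√30/30 ≈ 2.373 m/s

rope² = x² + 7²
x = √(13² - 7²) = 2√30
dx/dt = (rope/x) · d(rope)/dt = (13/(2√30)) · (-2) = -13√30/30 m/s
The boat approaches at 13√30/30 ≈ 2.373 m/s.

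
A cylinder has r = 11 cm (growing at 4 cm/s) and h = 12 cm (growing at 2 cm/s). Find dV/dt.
1298π cm³/s

V = πr²h
dV/dt = 2πrh·dr/dt + πr²·dh/dt
= 2π(11)(12)(4) + π(11)²(2)
= 1298π cm³/s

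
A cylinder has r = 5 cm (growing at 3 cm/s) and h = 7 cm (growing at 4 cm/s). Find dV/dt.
310π cm³/s

V = πr²h
dV/dt = 2πrh·dr/dt + πr²·dh/dt
= 2π(5)(7)(3) + π(5)²(4)
= 310π cm³/s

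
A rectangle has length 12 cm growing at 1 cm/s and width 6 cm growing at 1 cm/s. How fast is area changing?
18 cm²/s

A = lw
dA/dt = w·dl/dt + l·dw/dt = 6·1 + 12·1 = 18 cm²/s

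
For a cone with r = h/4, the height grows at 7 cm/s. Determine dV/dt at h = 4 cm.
7π cm³/s

V = (1/3)π(h/4)²h = πh³/48
dV/dt = πh²/16 · 7
At h = 4: dV/dt = 7π cm³/s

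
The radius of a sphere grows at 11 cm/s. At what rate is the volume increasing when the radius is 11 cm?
5324π cm³/s

V = (4/3)πr³
dV/dt = dV/dr · dr/dt = 4πr² · 11
At r = 11: dV/dt = 5324π cm³/s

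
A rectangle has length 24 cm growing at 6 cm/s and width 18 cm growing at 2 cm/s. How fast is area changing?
156 cm²/s

A = lw
dA/dt = w·dl/dt + l·dw/dt = 18·6 + 24·2 = 156 cm²/s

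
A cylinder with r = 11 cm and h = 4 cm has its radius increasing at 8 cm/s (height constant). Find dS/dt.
416π cm²/s

S = 2πrh + 2πr² (lateral + bases)
dS/dt = (2πh + 4πr)·dr/dt = (2π·4 + 4π·11)·8
= 416π cm²/s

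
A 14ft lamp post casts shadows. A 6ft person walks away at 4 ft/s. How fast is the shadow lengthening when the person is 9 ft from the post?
3 ft/s

By similar triangles: 14/(x+s) = 6/s
Solving: s = 6x/8
ds/dt = 6/8 · dx/dt = 3/4 · 4 = 3 ft/s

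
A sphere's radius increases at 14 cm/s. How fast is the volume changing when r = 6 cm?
2016π cm³/s

V = (4/3)πr³
dV/dt = dV/dr · dr/dt = 4πr² · 14
At r = 6: dV/dt = 2016π cm³/s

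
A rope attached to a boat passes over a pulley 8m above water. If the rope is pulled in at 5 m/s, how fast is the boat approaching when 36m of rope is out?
45√77/77 ≈ 5.128 m/s

rope² = x² + 8²
x = √(36² - 8²) = 4√77
dx/dt = (rope/x) · d(rope)/dt = (36/(4√77)) · (-5) = -45√77/77 m/s
The boat approaches at 45√77/77 ≈ 5.128 m/s.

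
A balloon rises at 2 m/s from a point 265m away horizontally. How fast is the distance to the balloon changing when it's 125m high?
25√3434/1717 ≈ 0.8532 m/s

z² = 265² + y²
z = √(265² + 125²) = 5√3434
dz/dt = y/z · dy/dt = 125/(5√3434) · 2 = 25√3434/1717 ≈ 0.8532 m/s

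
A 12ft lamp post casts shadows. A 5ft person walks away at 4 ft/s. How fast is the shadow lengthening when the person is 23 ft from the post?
20/7 ft/s

By similar triangles: 12/(x+s) = 5/s
Solving: s = 5x/7
ds/dt = 5/7 · dx/dt = 5/7 · 4 = 20/7 ft/s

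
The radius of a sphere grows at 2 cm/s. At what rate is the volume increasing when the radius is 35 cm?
9800π cm³/s

V = (4/3)πr³
dV/dt = dV/dr · dr/dt = 4πr² · 2
At r = 35: dV/dt = 9800π cm³/s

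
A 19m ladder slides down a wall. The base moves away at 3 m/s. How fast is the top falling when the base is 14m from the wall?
14√165/55 ≈ 3.27 m/s

x² + y² = 19²
2x·dx/dt + 2y·dy/dt = 0
dy/dt = -x/y · dx/dt = -14/√165 · 3 = -14√165/55 m/s
The top is descending at 14√165/55 ≈ 3.27 m/s.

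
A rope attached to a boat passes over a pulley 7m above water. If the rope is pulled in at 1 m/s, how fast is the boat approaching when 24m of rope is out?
24√527/527 ≈ 1.045 m/s

rope² = x² + 7²
x = √(24² - 7²) = √527
dx/dt = (rope/x) · d(rope)/dt = (24/√527) · (-1) = -24√527/527 m/s
The boat approaches at 24√527/527 ≈ 1.045 m/s.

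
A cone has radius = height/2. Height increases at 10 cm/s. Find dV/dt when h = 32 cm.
2560π cm³/s

V = (1/3)π(h/2)²h = πh³/12
dV/dt = πh²/4 · 10
At h = 32: dV/dt = 2560π cm³/s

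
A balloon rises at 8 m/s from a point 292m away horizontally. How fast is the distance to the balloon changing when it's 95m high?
760√94289/94289 ≈ 2.475 m/s

z² = 292² + y²
z = √(292² + 95²) = √94289
dz/dt = y/z · dy/dt = 95/√94289 · 8 = 760√94289/94289 ≈ 2.475 m/s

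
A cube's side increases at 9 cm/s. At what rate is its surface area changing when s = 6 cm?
648 cm²/s

A = 6s²
dA/dt = 12s · ds/dt = 12·6·9 = 648 cm²/s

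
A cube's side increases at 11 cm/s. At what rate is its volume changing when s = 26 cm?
22308 cm³/s

V = s³
dV/dt = 3s² · ds/dt = 3·26²·11 = 22308 cm³/s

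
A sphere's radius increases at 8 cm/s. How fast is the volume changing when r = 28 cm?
25088π cm³/s

V = (4/3)πr³
dV/dt = dV/dr · dr/dt = 4πr² · 8
At r = 28: dV/dt = 25088π cm³/s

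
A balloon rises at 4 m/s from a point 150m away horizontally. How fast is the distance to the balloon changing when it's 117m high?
156√4021/4021 ≈ 2.46 m/s

z² = 150² + y²
z = √(150² + 117²) = 3√4021
dz/dt = y/z · dy/dt = 117/(3√4021) · 4 = 156√4021/4021 ≈ 2.46 m/s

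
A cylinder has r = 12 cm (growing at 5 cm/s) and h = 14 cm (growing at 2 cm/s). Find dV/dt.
1968π cm³/s

V = πr²h
dV/dt = 2πrh·dr/dt + πr²·dh/dt
= 2π(12)(14)(5) + π(12)²(2)
= 1968π cm³/s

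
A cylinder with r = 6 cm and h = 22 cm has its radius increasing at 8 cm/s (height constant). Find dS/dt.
544π cm²/s

S = 2πrh + 2πr² (lateral + bases)
dS/dt = (2πh + 4πr)·dr/dt = (2π·22 + 4π·6)·8
= 544π cm²/s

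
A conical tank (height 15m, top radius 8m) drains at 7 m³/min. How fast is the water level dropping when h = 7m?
225/(448π) ≈ 0.1599 m/min

r/h = 8/15, so r = (8/15)h
V = (1/3)πr²h = (1/3)π((8/15)h)²h = (64/675)πh³
dV/dh = (64/225)πh²
dh/dt = (dV/dt)/(dV/dh) = -7/((64/225)π·7²) = -225/(448π) m/min
The level is dropping at 225/(448π) ≈ 0.1599 m/min.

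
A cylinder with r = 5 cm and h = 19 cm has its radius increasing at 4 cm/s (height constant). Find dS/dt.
232π cm²/s

S = 2πrh + 2πr² (lateral + bases)
dS/dt = (2πh + 4πr)·dr/dt = (2π·19 + 4π·5)·4
= 232π cm²/s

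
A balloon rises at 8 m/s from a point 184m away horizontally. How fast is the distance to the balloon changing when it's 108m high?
216√2845/2845 ≈ 4.05 m/s

z² = 184² + y²
z = √(184² + 108²) = 4√2845
dz/dt = y/z · dy/dt = 108/(4√2845) · 8 = 216√2845/2845 ≈ 4.05 m/s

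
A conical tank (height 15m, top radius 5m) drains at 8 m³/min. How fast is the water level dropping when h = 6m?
2/π ≈ 0.6366 m/min

r/h = 5/15, so r = (1/3)h
V = (1/3)πr²h = (1/3)π((1/3)h)²h = (1/27)πh³
dV/dh = (1/9)πh²
dh/dt = (dV/dt)/(dV/dh) = -8/((1/9)π·6²) = -2/π m/min
The level is dropping at 2/π ≈ 0.6366 m/min.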